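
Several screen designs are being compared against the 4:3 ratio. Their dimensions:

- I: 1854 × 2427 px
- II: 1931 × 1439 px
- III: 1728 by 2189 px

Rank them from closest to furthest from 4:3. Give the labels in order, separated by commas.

Ratios: I = 2427 / 1854 ≈ 1.309; II = 1931 / 1439 ≈ 1.342; III = 2189 / 1728 ≈ 1.267.
|Δ from 1.333|: I 0.024; II 0.009; III 0.066.

II, I, III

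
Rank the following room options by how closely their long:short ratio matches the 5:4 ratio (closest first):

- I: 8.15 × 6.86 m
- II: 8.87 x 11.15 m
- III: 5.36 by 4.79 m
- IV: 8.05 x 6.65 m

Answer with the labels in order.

Ratios: I = 8.15 / 6.86 ≈ 1.188; II = 11.15 / 8.87 ≈ 1.257; III = 5.36 / 4.79 ≈ 1.119; IV = 8.05 / 6.65 ≈ 1.211.
|Δ from 1.250|: I 0.062; II 0.007; III 0.131; IV 0.039.

II, IV, I, III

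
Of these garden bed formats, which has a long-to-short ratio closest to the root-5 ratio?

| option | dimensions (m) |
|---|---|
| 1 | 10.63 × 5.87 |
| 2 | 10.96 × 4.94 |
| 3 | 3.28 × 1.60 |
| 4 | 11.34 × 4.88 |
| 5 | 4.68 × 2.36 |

2

Ratios (long/short): 1 ≈ 1.811; 2 ≈ 2.219; 3 ≈ 2.050; 4 ≈ 2.324; 5 ≈ 1.983.
root-5 ≈ 2.236; option 2 is nearest (Δ 0.017).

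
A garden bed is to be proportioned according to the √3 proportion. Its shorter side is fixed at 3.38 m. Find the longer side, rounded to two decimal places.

5.85 m

root-3 ≈ 1.73205.
Longer side = 3.38 × 1.73205 ≈ 5.8543 → 5.85 m.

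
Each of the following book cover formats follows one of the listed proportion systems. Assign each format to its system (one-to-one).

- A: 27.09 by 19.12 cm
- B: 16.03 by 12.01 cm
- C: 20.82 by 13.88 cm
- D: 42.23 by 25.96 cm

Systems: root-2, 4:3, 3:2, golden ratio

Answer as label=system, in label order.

Ratios: A ≈ 1.417; B ≈ 1.335; C ≈ 1.500; D ≈ 1.627.
Targets: root-2 ≈ 1.414; 4:3 ≈ 1.333; 3:2 ≈ 1.500; golden ratio ≈ 1.618.

A=root-2, B=4:3, C=3:2, D=golden ratio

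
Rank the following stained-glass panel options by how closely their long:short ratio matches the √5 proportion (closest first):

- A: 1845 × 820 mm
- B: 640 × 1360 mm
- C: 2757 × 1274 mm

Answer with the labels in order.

A, C, B

A: 1845/820 ≈ 2.250 → |2.250 − 2.236| = 0.014
B: 1360/640 ≈ 2.125 → |2.125 − 2.236| = 0.111
C: 2757/1274 ≈ 2.164 → |2.164 − 2.236| = 0.072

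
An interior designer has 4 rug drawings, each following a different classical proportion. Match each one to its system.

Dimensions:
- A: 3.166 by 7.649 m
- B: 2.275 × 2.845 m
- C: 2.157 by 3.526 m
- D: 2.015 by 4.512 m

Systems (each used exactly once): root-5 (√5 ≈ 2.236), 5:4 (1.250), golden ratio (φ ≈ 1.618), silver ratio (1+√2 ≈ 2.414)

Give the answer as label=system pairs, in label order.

A=silver ratio, B=5:4, C=golden ratio, D=root-5

Ratios: A ≈ 2.416; B ≈ 1.251; C ≈ 1.635; D ≈ 2.239.
Targets: root-5 ≈ 2.236; 5:4 ≈ 1.250; golden ratio ≈ 1.618; silver ratio ≈ 2.414.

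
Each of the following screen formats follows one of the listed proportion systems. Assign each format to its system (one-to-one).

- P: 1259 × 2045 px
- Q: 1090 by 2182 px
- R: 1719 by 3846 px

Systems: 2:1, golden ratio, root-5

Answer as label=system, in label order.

P=golden ratio, Q=2:1, R=root-5

Ratios: P ≈ 1.624; Q ≈ 2.002; R ≈ 2.237.
Targets: 2:1 ≈ 2.000; golden ratio ≈ 1.618; root-5 ≈ 2.236.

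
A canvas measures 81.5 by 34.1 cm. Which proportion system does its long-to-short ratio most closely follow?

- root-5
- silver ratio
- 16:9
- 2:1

Ratio = 81.5 / 34.1 ≈ 2.390.
Distances: root-5 2.236 (Δ 0.154); silver ratio 2.414 (Δ 0.024); 16:9 1.778 (Δ 0.612); 2:1 2.000 (Δ 0.390).

silver ratio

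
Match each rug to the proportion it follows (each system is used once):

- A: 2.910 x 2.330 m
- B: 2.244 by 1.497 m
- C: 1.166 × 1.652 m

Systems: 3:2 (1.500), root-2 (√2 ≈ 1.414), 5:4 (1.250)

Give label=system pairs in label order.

A = 2.910/2.330 ≈ 1.249 → 5:4 (1.250)
B = 2.244/1.497 ≈ 1.499 → 3:2 (1.500)
C = 1.652/1.166 ≈ 1.417 → root-2 (1.414)

A=5:4, B=3:2, C=root-2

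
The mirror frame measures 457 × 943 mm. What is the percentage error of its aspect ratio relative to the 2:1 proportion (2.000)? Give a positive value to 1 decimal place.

Ratio = 943 / 457 ≈ 2.0635.
Ideal 2:1 = 2.0000. |2.0635 − 2.0000| / 2.0000 ≈ 3.17% → 3.2%.

3.2%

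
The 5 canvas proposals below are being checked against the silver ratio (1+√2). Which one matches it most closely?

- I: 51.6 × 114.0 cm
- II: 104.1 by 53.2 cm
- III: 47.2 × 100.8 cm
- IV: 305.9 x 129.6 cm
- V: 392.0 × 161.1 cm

Ratios (long/short): I ≈ 2.209; II ≈ 1.957; III ≈ 2.136; IV ≈ 2.360; V ≈ 2.433.
silver ratio ≈ 2.414; option V is nearest (Δ 0.019).

V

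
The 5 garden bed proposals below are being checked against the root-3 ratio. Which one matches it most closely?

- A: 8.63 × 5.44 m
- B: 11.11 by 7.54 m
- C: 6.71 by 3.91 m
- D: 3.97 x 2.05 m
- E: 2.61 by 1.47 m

Target root-3 ≈ 1.732.
A: 1.586 (Δ0.146)  B: 1.473 (Δ0.259)  C: 1.716 (Δ0.016)  D: 1.937 (Δ0.205)  E: 1.776 (Δ0.044)

C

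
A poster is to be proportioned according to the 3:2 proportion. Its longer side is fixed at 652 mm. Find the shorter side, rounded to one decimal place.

3:2 = 1.50000.
Shorter side = 652 ÷ 1.50000 ≈ 434.667 → 434.7 mm.

434.7 mm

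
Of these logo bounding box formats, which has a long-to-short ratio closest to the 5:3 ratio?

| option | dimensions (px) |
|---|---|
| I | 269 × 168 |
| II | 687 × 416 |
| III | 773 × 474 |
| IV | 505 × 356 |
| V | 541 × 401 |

Ratios (long/short): I ≈ 1.601; II ≈ 1.651; III ≈ 1.631; IV ≈ 1.419; V ≈ 1.349.
5:3 ≈ 1.667; option II is nearest (Δ 0.016).

II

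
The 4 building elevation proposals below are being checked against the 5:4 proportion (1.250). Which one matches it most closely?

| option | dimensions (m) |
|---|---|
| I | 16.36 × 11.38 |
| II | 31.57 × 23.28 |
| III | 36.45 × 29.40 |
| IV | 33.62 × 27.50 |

III

Target 5:4 ≈ 1.250.
I: 1.438 (Δ0.188)  II: 1.356 (Δ0.106)  III: 1.240 (Δ0.010)  IV: 1.223 (Δ0.027)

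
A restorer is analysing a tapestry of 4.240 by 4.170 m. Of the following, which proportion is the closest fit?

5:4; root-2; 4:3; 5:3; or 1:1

4.240/4.170 ≈ 1.017. Nearest candidates are 1:1 (1.000, off by 0.017) and 5:4 (1.250, off by 0.233).

1:1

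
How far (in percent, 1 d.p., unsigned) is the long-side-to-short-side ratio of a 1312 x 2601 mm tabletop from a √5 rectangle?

11.3%

Ratio = 2601 / 1312 ≈ 1.9825.
Ideal root-5 ≈ 2.2361. |1.9825 − 2.2361| / 2.2361 ≈ 11.34% → 11.3%.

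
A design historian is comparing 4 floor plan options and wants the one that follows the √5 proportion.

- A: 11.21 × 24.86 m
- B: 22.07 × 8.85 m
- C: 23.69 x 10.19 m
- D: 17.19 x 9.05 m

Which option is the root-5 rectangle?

A

Ratios (long/short): A ≈ 2.218; B ≈ 2.494; C ≈ 2.325; D ≈ 1.899.
root-5 ≈ 2.236; option A is nearest (Δ 0.018).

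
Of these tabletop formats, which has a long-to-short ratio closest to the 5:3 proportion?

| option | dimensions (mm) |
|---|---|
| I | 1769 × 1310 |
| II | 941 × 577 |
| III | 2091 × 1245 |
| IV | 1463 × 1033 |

Target 5:3 ≈ 1.667.
I: 1.350 (Δ0.317)  II: 1.631 (Δ0.036)  III: 1.680 (Δ0.013)  IV: 1.416 (Δ0.251)

III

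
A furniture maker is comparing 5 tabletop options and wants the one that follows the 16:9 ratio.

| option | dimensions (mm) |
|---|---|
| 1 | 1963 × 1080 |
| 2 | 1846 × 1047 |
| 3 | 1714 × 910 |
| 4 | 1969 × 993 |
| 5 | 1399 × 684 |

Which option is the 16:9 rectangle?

2

Target 16:9 ≈ 1.778.
1: 1.818 (Δ0.040)  2: 1.763 (Δ0.015)  3: 1.884 (Δ0.106)  4: 1.983 (Δ0.205)  5: 2.045 (Δ0.267)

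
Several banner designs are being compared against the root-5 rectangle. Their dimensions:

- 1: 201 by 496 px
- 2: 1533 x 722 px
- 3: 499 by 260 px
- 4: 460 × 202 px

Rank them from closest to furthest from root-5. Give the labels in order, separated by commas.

1: 496/201 ≈ 2.468 → |2.468 − 2.236| = 0.232
2: 1533/722 ≈ 2.123 → |2.123 − 2.236| = 0.113
3: 499/260 ≈ 1.919 → |1.919 − 2.236| = 0.317
4: 460/202 ≈ 2.277 → |2.277 − 2.236| = 0.041

4, 2, 1, 3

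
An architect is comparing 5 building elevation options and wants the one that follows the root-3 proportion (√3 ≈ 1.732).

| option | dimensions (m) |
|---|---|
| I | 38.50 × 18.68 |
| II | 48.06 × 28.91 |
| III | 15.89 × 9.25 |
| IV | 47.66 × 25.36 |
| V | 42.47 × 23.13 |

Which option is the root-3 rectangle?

III

Ratios (long/short): I ≈ 2.061; II ≈ 1.662; III ≈ 1.718; IV ≈ 1.879; V ≈ 1.836.
root-3 ≈ 1.732; option III is nearest (Δ 0.014).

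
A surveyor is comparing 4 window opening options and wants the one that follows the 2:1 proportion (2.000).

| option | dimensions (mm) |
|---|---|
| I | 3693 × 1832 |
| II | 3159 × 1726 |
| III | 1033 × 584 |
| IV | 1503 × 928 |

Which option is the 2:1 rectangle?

Target 2:1 ≈ 2.000.
I: 2.016 (Δ0.016)  II: 1.830 (Δ0.170)  III: 1.769 (Δ0.231)  IV: 1.620 (Δ0.380)

I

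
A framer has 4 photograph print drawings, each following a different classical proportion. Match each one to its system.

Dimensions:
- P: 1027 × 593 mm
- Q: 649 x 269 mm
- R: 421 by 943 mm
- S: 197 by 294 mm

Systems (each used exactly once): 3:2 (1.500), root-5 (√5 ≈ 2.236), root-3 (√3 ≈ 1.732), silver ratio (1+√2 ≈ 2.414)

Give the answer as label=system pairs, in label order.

P=root-3, Q=silver ratio, R=root-5, S=3:2

P = 1027/593 ≈ 1.732 → root-3 (1.732)
Q = 649/269 ≈ 2.413 → silver ratio (2.414)
R = 943/421 ≈ 2.240 → root-5 (2.236)
S = 294/197 ≈ 1.492 → 3:2 (1.500)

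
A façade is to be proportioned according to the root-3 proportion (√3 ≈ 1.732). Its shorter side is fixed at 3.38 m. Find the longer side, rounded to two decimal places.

5.85 m

root-3 ≈ 1.73205.
Longer side = 3.38 × 1.73205 ≈ 5.8543 → 5.85 m.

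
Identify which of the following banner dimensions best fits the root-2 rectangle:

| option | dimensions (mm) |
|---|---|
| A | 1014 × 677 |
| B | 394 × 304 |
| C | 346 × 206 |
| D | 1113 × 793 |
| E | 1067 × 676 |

Ratios (long/short): A ≈ 1.498; B ≈ 1.296; C ≈ 1.680; D ≈ 1.404; E ≈ 1.578.
root-2 ≈ 1.414; option D is nearest (Δ 0.010).

D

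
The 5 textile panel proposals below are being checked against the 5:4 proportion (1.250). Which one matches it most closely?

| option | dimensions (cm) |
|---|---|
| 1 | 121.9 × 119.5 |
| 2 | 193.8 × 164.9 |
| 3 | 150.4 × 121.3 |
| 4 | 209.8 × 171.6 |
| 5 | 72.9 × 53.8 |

Ratios (long/short): 1 ≈ 1.020; 2 ≈ 1.175; 3 ≈ 1.240; 4 ≈ 1.223; 5 ≈ 1.355.
5:4 ≈ 1.250; option 3 is nearest (Δ 0.010).

3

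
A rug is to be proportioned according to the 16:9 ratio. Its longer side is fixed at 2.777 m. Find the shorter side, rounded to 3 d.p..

16:9 ≈ 1.77778.
Shorter side = 2.777 ÷ 1.77778 ≈ 1.56206 → 1.562 m.

1.562 m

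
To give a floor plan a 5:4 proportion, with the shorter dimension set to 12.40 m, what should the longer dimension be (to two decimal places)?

15.50 m

5:4 = 1.25000.
Longer side = 12.40 × 1.25000 ≈ 15.5000 → 15.50 m.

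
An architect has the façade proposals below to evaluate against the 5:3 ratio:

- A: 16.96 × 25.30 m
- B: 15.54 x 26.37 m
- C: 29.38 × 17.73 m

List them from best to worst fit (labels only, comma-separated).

C, B, A

Ratios: A = 25.30 / 16.96 ≈ 1.492; B = 26.37 / 15.54 ≈ 1.697; C = 29.38 / 17.73 ≈ 1.657.
|Δ from 1.667|: A 0.175; B 0.030; C 0.010.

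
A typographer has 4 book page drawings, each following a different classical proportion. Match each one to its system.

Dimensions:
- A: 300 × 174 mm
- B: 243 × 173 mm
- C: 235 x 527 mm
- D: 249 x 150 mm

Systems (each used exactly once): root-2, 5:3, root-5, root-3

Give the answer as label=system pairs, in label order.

Ratios: A ≈ 1.724; B ≈ 1.405; C ≈ 2.243; D ≈ 1.660.
Targets: root-2 ≈ 1.414; 5:3 ≈ 1.667; root-5 ≈ 2.236; root-3 ≈ 1.732.

A=root-3, B=root-2, C=root-5, D=5:3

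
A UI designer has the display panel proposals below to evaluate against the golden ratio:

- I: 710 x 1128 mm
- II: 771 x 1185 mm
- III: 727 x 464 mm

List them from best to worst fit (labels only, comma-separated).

I: 1128/710 ≈ 1.589 → |1.589 − 1.618| = 0.029
II: 1185/771 ≈ 1.537 → |1.537 − 1.618| = 0.081
III: 727/464 ≈ 1.567 → |1.567 − 1.618| = 0.051

I, III, II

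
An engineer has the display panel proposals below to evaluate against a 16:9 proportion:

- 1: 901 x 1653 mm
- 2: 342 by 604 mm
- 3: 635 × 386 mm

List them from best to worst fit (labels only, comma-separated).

2, 1, 3

1: 1653/901 ≈ 1.835 → |1.835 − 1.778| = 0.057
2: 604/342 ≈ 1.766 → |1.766 − 1.778| = 0.012
3: 635/386 ≈ 1.645 → |1.645 − 1.778| = 0.133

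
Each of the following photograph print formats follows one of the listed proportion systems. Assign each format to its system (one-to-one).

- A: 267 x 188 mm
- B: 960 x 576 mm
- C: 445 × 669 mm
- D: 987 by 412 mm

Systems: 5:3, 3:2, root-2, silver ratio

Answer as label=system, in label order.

A=root-2, B=5:3, C=3:2, D=silver ratio

A = 267/188 ≈ 1.420 → root-2 (1.414)
B = 960/576 ≈ 1.667 → 5:3 (1.667)
C = 669/445 ≈ 1.503 → 3:2 (1.500)
D = 987/412 ≈ 2.396 → silver ratio (2.414)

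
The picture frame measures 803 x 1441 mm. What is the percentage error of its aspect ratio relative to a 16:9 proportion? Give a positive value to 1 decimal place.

Ratio = 1441 / 803 ≈ 1.7945.
Ideal 16:9 ≈ 1.7778. |1.7945 − 1.7778| / 1.7778 ≈ 0.94% → 0.9%.

0.9%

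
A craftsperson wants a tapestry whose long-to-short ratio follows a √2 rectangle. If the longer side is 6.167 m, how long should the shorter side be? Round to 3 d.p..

4.361 m

root-2 ≈ 1.41421.
Shorter side = 6.167 ÷ 1.41421 ≈ 4.36074 → 4.361 m.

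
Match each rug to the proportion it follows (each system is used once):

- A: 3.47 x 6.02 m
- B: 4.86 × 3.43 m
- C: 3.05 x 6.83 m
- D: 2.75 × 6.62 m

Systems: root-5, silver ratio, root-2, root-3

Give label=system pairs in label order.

A=root-3, B=root-2, C=root-5, D=silver ratio

A = 6.02/3.47 ≈ 1.735 → root-3 (1.732)
B = 4.86/3.43 ≈ 1.417 → root-2 (1.414)
C = 6.83/3.05 ≈ 2.239 → root-5 (2.236)
D = 6.62/2.75 ≈ 2.407 → silver ratio (2.414)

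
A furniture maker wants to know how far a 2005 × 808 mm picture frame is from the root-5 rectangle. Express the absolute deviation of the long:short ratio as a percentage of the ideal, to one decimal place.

11.0%

Ratio = 2005 / 808 ≈ 2.4814.
Ideal root-5 ≈ 2.2361. |2.4814 − 2.2361| / 2.2361 ≈ 10.97% → 11.0%.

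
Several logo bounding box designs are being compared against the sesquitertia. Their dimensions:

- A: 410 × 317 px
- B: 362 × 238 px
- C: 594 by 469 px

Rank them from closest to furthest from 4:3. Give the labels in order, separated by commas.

A, C, B

Ratios: A = 410 / 317 ≈ 1.293; B = 362 / 238 ≈ 1.521; C = 594 / 469 ≈ 1.267.
|Δ from 1.333|: A 0.040; B 0.188; C 0.066.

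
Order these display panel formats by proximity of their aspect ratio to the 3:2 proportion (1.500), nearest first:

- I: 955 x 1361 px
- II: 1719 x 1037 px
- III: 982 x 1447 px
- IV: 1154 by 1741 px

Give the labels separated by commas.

IV, III, I, II

Ratios: I = 1361 / 955 ≈ 1.425; II = 1719 / 1037 ≈ 1.658; III = 1447 / 982 ≈ 1.474; IV = 1741 / 1154 ≈ 1.509.
|Δ from 1.500|: I 0.075; II 0.158; III 0.026; IV 0.009.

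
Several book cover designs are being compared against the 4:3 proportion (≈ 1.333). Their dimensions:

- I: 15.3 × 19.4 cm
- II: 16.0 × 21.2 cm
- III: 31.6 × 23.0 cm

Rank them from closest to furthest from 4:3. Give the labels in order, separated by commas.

II, III, I

I: 19.4/15.3 ≈ 1.268 → |1.268 − 1.333| = 0.065
II: 21.2/16.0 ≈ 1.325 → |1.325 − 1.333| = 0.008
III: 31.6/23.0 ≈ 1.374 → |1.374 − 1.333| = 0.041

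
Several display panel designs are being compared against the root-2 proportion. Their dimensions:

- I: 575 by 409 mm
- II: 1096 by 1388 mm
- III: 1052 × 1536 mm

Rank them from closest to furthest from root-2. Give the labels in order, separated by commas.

Ratios: I = 575 / 409 ≈ 1.406; II = 1388 / 1096 ≈ 1.266; III = 1536 / 1052 ≈ 1.460.
|Δ from 1.414|: I 0.008; II 0.148; III 0.046.

I, III, II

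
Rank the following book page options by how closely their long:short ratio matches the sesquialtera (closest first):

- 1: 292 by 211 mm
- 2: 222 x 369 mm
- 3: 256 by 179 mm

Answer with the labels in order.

1: 292/211 ≈ 1.384 → |1.384 − 1.500| = 0.116
2: 369/222 ≈ 1.662 → |1.662 − 1.500| = 0.162
3: 256/179 ≈ 1.430 → |1.430 − 1.500| = 0.070

3, 1, 2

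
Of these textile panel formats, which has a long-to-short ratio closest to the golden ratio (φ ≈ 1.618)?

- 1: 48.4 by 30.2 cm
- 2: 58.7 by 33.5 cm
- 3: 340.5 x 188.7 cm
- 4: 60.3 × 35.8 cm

1

Ratios (long/short): 1 ≈ 1.603; 2 ≈ 1.752; 3 ≈ 1.804; 4 ≈ 1.684.
golden ratio ≈ 1.618; option 1 is nearest (Δ 0.015).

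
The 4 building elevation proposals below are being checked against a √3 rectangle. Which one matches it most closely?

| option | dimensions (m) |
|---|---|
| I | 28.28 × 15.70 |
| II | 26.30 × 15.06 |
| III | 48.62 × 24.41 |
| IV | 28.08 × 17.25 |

II

Ratios (long/short): I ≈ 1.801; II ≈ 1.746; III ≈ 1.992; IV ≈ 1.628.
root-3 ≈ 1.732; option II is nearest (Δ 0.014).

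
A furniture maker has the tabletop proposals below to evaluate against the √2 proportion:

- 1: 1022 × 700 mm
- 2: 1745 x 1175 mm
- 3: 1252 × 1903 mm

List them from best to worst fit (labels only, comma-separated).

1: 1022/700 ≈ 1.460 → |1.460 − 1.414| = 0.046
2: 1745/1175 ≈ 1.485 → |1.485 − 1.414| = 0.071
3: 1903/1252 ≈ 1.520 → |1.520 − 1.414| = 0.106

1, 2, 3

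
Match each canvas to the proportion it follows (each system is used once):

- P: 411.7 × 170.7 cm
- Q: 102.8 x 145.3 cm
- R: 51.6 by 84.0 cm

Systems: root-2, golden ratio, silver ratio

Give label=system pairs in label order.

P=silver ratio, Q=root-2, R=golden ratio

P = 411.7/170.7 ≈ 2.412 → silver ratio (2.414)
Q = 145.3/102.8 ≈ 1.413 → root-2 (1.414)
R = 84.0/51.6 ≈ 1.628 → golden ratio (1.618)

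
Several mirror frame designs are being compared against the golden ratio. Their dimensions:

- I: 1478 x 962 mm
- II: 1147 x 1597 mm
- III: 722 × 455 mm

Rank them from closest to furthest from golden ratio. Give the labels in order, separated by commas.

Ratios: I = 1478 / 962 ≈ 1.536; II = 1597 / 1147 ≈ 1.392; III = 722 / 455 ≈ 1.587.
|Δ from 1.618|: I 0.082; II 0.226; III 0.031.

III, I, II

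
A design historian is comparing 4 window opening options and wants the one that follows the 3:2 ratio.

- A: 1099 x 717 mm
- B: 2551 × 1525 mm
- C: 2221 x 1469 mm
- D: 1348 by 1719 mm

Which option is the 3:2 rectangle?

Target 3:2 ≈ 1.500.
A: 1.533 (Δ0.033)  B: 1.673 (Δ0.173)  C: 1.512 (Δ0.012)  D: 1.275 (Δ0.225)

C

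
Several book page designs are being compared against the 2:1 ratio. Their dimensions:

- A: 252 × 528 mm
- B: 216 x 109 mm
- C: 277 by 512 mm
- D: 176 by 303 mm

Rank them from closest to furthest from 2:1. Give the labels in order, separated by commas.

Ratios: A = 528 / 252 ≈ 2.095; B = 216 / 109 ≈ 1.982; C = 512 / 277 ≈ 1.848; D = 303 / 176 ≈ 1.722.
|Δ from 2.000|: A 0.095; B 0.018; C 0.152; D 0.278.

B, A, C, D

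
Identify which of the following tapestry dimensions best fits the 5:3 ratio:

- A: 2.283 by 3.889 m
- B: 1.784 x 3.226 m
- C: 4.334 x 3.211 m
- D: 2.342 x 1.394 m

Target 5:3 ≈ 1.667.
A: 1.703 (Δ0.036)  B: 1.808 (Δ0.141)  C: 1.350 (Δ0.317)  D: 1.680 (Δ0.013)

D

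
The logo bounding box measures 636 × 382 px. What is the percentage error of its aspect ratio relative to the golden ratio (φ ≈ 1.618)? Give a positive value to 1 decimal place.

Ratio = 636 / 382 ≈ 1.6649.
Ideal golden ratio ≈ 1.6180. |1.6649 − 1.6180| / 1.6180 ≈ 2.90% → 2.9%.

2.9%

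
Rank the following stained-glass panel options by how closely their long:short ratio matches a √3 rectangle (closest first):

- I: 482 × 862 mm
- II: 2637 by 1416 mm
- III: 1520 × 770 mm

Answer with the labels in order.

I: 862/482 ≈ 1.788 → |1.788 − 1.732| = 0.056
II: 2637/1416 ≈ 1.862 → |1.862 − 1.732| = 0.130
III: 1520/770 ≈ 1.974 → |1.974 − 1.732| = 0.242

I, II, III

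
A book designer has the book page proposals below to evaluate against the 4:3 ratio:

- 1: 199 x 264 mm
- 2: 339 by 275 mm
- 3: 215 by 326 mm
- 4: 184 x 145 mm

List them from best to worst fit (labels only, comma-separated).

1, 4, 2, 3

Ratios: 1 = 264 / 199 ≈ 1.327; 2 = 339 / 275 ≈ 1.233; 3 = 326 / 215 ≈ 1.516; 4 = 184 / 145 ≈ 1.269.
|Δ from 1.333|: 1 0.006; 2 0.100; 3 0.183; 4 0.064.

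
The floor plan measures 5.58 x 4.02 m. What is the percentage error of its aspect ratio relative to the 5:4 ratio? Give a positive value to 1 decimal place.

11.0%

Ratio = 5.58 / 4.02 ≈ 1.3881.
Ideal 5:4 = 1.2500. |1.3881 − 1.2500| / 1.2500 ≈ 11.05% → 11.0%.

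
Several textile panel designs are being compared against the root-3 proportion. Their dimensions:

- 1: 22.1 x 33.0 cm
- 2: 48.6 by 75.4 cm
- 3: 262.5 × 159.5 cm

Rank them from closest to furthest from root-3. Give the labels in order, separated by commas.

3, 2, 1

1: 33.0/22.1 ≈ 1.493 → |1.493 − 1.732| = 0.239
2: 75.4/48.6 ≈ 1.551 → |1.551 − 1.732| = 0.181
3: 262.5/159.5 ≈ 1.646 → |1.646 − 1.732| = 0.086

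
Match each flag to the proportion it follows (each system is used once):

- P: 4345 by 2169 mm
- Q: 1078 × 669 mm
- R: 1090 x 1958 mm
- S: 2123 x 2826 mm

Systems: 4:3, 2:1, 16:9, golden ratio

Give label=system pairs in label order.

P = 4345/2169 ≈ 2.003 → 2:1 (2.000)
Q = 1078/669 ≈ 1.611 → golden ratio (1.618)
R = 1958/1090 ≈ 1.796 → 16:9 (1.778)
S = 2826/2123 ≈ 1.331 → 4:3 (1.333)

P=2:1, Q=golden ratio, R=16:9, S=4:3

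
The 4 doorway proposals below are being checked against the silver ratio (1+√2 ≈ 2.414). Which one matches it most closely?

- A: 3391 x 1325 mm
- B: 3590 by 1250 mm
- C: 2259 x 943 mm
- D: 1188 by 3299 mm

Ratios (long/short): A ≈ 2.559; B ≈ 2.872; C ≈ 2.396; D ≈ 2.777.
silver ratio ≈ 2.414; option C is nearest (Δ 0.018).

C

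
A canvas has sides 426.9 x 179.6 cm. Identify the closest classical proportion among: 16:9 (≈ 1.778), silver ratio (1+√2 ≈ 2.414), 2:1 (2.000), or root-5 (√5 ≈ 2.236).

silver ratio

Ratio = 426.9 / 179.6 ≈ 2.377.
Distances: 16:9 1.778 (Δ 0.599); silver ratio 2.414 (Δ 0.037); 2:1 2.000 (Δ 0.377); root-5 2.236 (Δ 0.141).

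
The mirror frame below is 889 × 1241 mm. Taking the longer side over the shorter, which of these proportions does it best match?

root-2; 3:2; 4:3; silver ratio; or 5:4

1241/889 ≈ 1.396. Nearest candidates are root-2 (1.414, off by 0.018) and 4:3 (1.333, off by 0.063).

root-2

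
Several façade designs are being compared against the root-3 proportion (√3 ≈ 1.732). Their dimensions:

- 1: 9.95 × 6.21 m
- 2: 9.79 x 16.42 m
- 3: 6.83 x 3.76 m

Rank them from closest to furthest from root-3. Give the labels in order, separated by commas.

1: 9.95/6.21 ≈ 1.602 → |1.602 − 1.732| = 0.130
2: 16.42/9.79 ≈ 1.677 → |1.677 − 1.732| = 0.055
3: 6.83/3.76 ≈ 1.816 → |1.816 − 1.732| = 0.084

2, 3, 1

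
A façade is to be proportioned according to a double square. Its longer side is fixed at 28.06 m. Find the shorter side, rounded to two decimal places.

14.03 m

2:1 = 2.00000.
Shorter side = 28.06 ÷ 2.00000 ≈ 14.0300 → 14.03 m.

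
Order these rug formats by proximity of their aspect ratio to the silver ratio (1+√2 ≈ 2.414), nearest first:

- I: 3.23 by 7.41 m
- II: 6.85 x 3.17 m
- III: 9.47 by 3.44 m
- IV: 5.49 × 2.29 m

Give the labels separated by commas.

IV, I, II, III

Ratios: I = 7.41 / 3.23 ≈ 2.294; II = 6.85 / 3.17 ≈ 2.161; III = 9.47 / 3.44 ≈ 2.753; IV = 5.49 / 2.29 ≈ 2.397.
|Δ from 2.414|: I 0.120; II 0.253; III 0.339; IV 0.017.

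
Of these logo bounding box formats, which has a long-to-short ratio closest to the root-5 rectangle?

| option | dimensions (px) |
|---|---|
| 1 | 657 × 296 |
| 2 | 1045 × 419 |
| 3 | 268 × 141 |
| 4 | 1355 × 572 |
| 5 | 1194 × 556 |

Ratios (long/short): 1 ≈ 2.220; 2 ≈ 2.494; 3 ≈ 1.901; 4 ≈ 2.369; 5 ≈ 2.147.
root-5 ≈ 2.236; option 1 is nearest (Δ 0.016).

1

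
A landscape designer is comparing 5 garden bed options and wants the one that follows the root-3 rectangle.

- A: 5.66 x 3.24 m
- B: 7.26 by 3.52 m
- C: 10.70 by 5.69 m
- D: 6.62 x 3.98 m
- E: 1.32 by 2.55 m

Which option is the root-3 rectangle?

Target root-3 ≈ 1.732.
A: 1.747 (Δ0.015)  B: 2.062 (Δ0.330)  C: 1.880 (Δ0.148)  D: 1.663 (Δ0.069)  E: 1.932 (Δ0.200)

A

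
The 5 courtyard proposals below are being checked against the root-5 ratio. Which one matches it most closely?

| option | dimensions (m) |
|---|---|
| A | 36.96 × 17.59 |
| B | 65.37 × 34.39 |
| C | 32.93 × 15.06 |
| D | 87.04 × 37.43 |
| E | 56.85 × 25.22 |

Ratios (long/short): A ≈ 2.101; B ≈ 1.901; C ≈ 2.187; D ≈ 2.325; E ≈ 2.254.
root-5 ≈ 2.236; option E is nearest (Δ 0.018).

E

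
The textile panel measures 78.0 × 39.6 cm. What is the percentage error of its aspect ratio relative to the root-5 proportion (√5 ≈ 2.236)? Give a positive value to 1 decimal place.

11.9%

Ratio = 78.0 / 39.6 ≈ 1.9697.
Ideal root-5 ≈ 2.2361. |1.9697 − 2.2361| / 2.2361 ≈ 11.91% → 11.9%.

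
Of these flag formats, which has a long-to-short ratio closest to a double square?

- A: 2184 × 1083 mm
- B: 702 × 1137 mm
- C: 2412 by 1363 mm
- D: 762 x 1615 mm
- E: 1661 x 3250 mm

A

Ratios (long/short): A ≈ 2.017; B ≈ 1.620; C ≈ 1.770; D ≈ 2.119; E ≈ 1.957.
2:1 ≈ 2.000; option A is nearest (Δ 0.017).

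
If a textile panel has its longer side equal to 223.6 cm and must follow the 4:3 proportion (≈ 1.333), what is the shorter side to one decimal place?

167.7 cm

4:3 ≈ 1.33333.
Shorter side = 223.6 ÷ 1.33333 ≈ 167.700 → 167.7 cm.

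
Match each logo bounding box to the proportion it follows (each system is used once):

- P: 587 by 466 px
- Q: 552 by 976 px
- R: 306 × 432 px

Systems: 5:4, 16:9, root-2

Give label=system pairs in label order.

P=5:4, Q=16:9, R=root-2

Ratios: P ≈ 1.260; Q ≈ 1.768; R ≈ 1.412.
Targets: 5:4 ≈ 1.250; 16:9 ≈ 1.778; root-2 ≈ 1.414.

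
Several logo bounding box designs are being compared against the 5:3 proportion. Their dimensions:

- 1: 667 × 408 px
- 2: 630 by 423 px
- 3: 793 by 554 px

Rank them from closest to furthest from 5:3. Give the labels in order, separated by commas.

1, 2, 3

1: 667/408 ≈ 1.635 → |1.635 − 1.667| = 0.032
2: 630/423 ≈ 1.489 → |1.489 − 1.667| = 0.178
3: 793/554 ≈ 1.431 → |1.431 − 1.667| = 0.236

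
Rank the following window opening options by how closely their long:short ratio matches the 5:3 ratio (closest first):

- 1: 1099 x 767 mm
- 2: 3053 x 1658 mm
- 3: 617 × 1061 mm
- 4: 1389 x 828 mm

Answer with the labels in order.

4, 3, 2, 1

1: 1099/767 ≈ 1.433 → |1.433 − 1.667| = 0.234
2: 3053/1658 ≈ 1.841 → |1.841 − 1.667| = 0.174
3: 1061/617 ≈ 1.720 → |1.720 − 1.667| = 0.053
4: 1389/828 ≈ 1.678 → |1.678 − 1.667| = 0.011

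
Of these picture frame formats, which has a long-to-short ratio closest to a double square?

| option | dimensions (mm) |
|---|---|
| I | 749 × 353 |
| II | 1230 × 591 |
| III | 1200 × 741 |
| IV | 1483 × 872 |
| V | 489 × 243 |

Target 2:1 ≈ 2.000.
I: 2.122 (Δ0.122)  II: 2.081 (Δ0.081)  III: 1.619 (Δ0.381)  IV: 1.701 (Δ0.299)  V: 2.012 (Δ0.012)

V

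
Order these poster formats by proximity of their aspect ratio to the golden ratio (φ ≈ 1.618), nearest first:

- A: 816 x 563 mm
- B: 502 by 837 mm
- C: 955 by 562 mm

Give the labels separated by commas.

B, C, A

A: 816/563 ≈ 1.449 → |1.449 − 1.618| = 0.169
B: 837/502 ≈ 1.667 → |1.667 − 1.618| = 0.049
C: 955/562 ≈ 1.699 → |1.699 − 1.618| = 0.081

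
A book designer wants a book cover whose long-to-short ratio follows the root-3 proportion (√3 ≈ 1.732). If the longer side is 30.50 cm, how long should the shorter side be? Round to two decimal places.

17.61 cm

root-3 ≈ 1.73205.
Shorter side = 30.50 ÷ 1.73205 ≈ 17.6092 → 17.61 cm.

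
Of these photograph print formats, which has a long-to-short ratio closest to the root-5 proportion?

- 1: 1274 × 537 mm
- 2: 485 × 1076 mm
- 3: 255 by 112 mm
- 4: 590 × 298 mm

2

Ratios (long/short): 1 ≈ 2.372; 2 ≈ 2.219; 3 ≈ 2.277; 4 ≈ 1.980.
root-5 ≈ 2.236; option 2 is nearest (Δ 0.017).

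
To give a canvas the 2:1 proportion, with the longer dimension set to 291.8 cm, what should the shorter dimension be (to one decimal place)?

145.9 cm

2:1 = 2.00000.
Shorter side = 291.8 ÷ 2.00000 ≈ 145.900 → 145.9 cm.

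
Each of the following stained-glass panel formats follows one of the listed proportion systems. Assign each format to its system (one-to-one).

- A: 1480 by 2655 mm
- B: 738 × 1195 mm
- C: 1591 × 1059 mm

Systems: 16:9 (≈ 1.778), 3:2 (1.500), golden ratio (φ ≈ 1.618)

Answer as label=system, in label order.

A=16:9, B=golden ratio, C=3:2

Ratios: A ≈ 1.794; B ≈ 1.619; C ≈ 1.502.
Targets: 16:9 ≈ 1.778; 3:2 ≈ 1.500; golden ratio ≈ 1.618.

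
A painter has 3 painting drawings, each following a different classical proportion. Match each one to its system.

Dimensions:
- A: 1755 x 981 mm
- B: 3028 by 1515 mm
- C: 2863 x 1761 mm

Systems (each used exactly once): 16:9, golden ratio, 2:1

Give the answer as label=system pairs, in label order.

A = 1755/981 ≈ 1.789 → 16:9 (1.778)
B = 3028/1515 ≈ 1.999 → 2:1 (2.000)
C = 2863/1761 ≈ 1.626 → golden ratio (1.618)

A=16:9, B=2:1, C=golden ratio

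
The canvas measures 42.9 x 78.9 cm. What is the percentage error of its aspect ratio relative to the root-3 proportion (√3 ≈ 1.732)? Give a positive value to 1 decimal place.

6.2%

Ratio = 78.9 / 42.9 ≈ 1.8392.
Ideal root-3 ≈ 1.7321. |1.8392 − 1.7321| / 1.7321 ≈ 6.18% → 6.2%.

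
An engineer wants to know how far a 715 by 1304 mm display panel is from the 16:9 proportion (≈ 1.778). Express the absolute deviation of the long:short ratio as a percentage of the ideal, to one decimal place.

Ratio = 1304 / 715 ≈ 1.8238.
Ideal 16:9 ≈ 1.7778. |1.8238 − 1.7778| / 1.7778 ≈ 2.59% → 2.6%.

2.6%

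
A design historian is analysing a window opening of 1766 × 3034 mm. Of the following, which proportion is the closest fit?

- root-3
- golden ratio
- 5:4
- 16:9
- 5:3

Ratio = 3034 / 1766 ≈ 1.718.
Distances: root-3 1.732 (Δ 0.014); golden ratio 1.618 (Δ 0.100); 5:4 1.250 (Δ 0.468); 16:9 1.778 (Δ 0.060); 5:3 1.667 (Δ 0.051).

root-3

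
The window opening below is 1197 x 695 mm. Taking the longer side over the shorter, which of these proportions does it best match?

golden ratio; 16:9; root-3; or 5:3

root-3

Ratio = 1197 / 695 ≈ 1.722.
Distances: golden ratio 1.618 (Δ 0.104); 16:9 1.778 (Δ 0.056); root-3 1.732 (Δ 0.010); 5:3 1.667 (Δ 0.055).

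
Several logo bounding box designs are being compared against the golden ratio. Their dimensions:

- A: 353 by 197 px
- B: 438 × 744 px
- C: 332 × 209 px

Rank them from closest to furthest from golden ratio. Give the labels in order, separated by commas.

C, B, A

Ratios: A = 353 / 197 ≈ 1.792; B = 744 / 438 ≈ 1.699; C = 332 / 209 ≈ 1.589.
|Δ from 1.618|: A 0.174; B 0.081; C 0.029.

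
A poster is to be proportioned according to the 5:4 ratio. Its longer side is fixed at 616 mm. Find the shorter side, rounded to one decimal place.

5:4 = 1.25000.
Shorter side = 616 ÷ 1.25000 ≈ 492.800 → 492.8 mm.

492.8 mm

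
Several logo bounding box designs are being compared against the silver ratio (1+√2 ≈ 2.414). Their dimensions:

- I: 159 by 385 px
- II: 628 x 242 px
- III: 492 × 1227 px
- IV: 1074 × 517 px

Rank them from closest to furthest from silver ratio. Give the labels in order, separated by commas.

Ratios: I = 385 / 159 ≈ 2.421; II = 628 / 242 ≈ 2.595; III = 1227 / 492 ≈ 2.494; IV = 1074 / 517 ≈ 2.077.
|Δ from 2.414|: I 0.007; II 0.181; III 0.080; IV 0.337.

I, III, II, IV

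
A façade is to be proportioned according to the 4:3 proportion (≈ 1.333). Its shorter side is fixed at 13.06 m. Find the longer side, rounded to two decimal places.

17.41 m

4:3 ≈ 1.33333.
Longer side = 13.06 × 1.33333 ≈ 17.4133 → 17.41 m.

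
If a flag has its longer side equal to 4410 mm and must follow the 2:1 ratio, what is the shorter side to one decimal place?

2205.0 mm

2:1 = 2.00000.
Shorter side = 4410 ÷ 2.00000 ≈ 2205.000 → 2205.0 mm.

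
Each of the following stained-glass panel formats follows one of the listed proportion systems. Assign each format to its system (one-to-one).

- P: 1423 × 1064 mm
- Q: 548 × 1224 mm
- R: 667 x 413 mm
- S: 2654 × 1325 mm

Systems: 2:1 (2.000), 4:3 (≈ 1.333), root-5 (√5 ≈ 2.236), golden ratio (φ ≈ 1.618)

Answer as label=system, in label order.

P = 1423/1064 ≈ 1.337 → 4:3 (1.333)
Q = 1224/548 ≈ 2.234 → root-5 (2.236)
R = 667/413 ≈ 1.615 → golden ratio (1.618)
S = 2654/1325 ≈ 2.003 → 2:1 (2.000)

P=4:3, Q=root-5, R=golden ratio, S=2:1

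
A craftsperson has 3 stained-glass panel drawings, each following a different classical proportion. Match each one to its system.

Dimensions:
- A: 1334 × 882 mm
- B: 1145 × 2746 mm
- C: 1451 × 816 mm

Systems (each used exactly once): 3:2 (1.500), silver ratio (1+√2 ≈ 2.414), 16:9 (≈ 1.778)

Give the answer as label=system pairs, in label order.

A=3:2, B=silver ratio, C=16:9

Ratios: A ≈ 1.512; B ≈ 2.398; C ≈ 1.778.
Targets: 3:2 ≈ 1.500; silver ratio ≈ 2.414; 16:9 ≈ 1.778.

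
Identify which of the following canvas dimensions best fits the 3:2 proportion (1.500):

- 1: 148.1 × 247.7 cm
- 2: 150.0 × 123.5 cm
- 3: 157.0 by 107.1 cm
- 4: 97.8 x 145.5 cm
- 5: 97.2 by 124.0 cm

4

Ratios (long/short): 1 ≈ 1.673; 2 ≈ 1.215; 3 ≈ 1.466; 4 ≈ 1.488; 5 ≈ 1.276.
3:2 ≈ 1.500; option 4 is nearest (Δ 0.012).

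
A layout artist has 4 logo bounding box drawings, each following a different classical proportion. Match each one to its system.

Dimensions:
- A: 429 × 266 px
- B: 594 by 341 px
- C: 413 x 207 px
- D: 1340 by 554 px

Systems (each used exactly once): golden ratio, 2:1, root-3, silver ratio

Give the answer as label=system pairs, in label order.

A = 429/266 ≈ 1.613 → golden ratio (1.618)
B = 594/341 ≈ 1.742 → root-3 (1.732)
C = 413/207 ≈ 1.995 → 2:1 (2.000)
D = 1340/554 ≈ 2.419 → silver ratio (2.414)

A=golden ratio, B=root-3, C=2:1, D=silver ratio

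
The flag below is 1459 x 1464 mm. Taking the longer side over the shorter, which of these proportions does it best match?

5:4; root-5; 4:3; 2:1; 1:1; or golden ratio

Ratio = 1464 / 1459 ≈ 1.003.
Distances: 5:4 1.250 (Δ 0.247); root-5 2.236 (Δ 1.233); 4:3 1.333 (Δ 0.330); 2:1 2.000 (Δ 0.997); 1:1 1.000 (Δ 0.003); golden ratio 1.618 (Δ 0.615).

1:1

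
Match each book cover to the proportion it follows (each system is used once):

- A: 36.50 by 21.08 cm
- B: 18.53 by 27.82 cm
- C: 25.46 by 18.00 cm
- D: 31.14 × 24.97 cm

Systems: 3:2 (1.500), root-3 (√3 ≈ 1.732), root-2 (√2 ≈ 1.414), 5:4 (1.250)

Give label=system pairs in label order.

A = 36.50/21.08 ≈ 1.731 → root-3 (1.732)
B = 27.82/18.53 ≈ 1.501 → 3:2 (1.500)
C = 25.46/18.00 ≈ 1.414 → root-2 (1.414)
D = 31.14/24.97 ≈ 1.247 → 5:4 (1.250)

A=root-3, B=3:2, C=root-2, D=5:4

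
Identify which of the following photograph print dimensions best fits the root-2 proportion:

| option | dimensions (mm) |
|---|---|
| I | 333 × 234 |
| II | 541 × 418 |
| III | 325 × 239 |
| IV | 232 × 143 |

Ratios (long/short): I ≈ 1.423; II ≈ 1.294; III ≈ 1.360; IV ≈ 1.622.
root-2 ≈ 1.414; option I is nearest (Δ 0.009).

I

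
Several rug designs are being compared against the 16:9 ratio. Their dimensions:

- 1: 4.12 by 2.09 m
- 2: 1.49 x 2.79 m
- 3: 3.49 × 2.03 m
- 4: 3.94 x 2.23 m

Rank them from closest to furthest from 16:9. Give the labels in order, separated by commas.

4, 3, 2, 1

Ratios: 1 = 4.12 / 2.09 ≈ 1.971; 2 = 2.79 / 1.49 ≈ 1.872; 3 = 3.49 / 2.03 ≈ 1.719; 4 = 3.94 / 2.23 ≈ 1.767.
|Δ from 1.778|: 1 0.193; 2 0.094; 3 0.059; 4 0.011.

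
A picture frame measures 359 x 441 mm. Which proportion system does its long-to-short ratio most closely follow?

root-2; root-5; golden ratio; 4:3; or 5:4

441/359 ≈ 1.228. Nearest candidates are 5:4 (1.250, off by 0.022) and 4:3 (1.333, off by 0.105).

5:4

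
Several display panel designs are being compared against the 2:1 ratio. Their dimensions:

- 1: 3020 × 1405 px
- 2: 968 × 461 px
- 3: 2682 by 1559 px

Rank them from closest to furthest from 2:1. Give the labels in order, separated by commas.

2, 1, 3

1: 3020/1405 ≈ 2.149 → |2.149 − 2.000| = 0.149
2: 968/461 ≈ 2.100 → |2.100 − 2.000| = 0.100
3: 2682/1559 ≈ 1.720 → |1.720 − 2.000| = 0.280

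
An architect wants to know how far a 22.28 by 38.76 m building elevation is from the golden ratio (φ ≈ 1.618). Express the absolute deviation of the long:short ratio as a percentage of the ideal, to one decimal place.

7.5%

Ratio = 38.76 / 22.28 ≈ 1.7397.
Ideal golden ratio ≈ 1.6180. |1.7397 − 1.6180| / 1.6180 ≈ 7.52% → 7.5%.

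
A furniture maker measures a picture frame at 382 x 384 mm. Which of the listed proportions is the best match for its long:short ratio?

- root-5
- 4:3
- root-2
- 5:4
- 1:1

Ratio = 384 / 382 ≈ 1.005.
Distances: root-5 2.236 (Δ 1.231); 4:3 1.333 (Δ 0.328); root-2 1.414 (Δ 0.409); 5:4 1.250 (Δ 0.245); 1:1 1.000 (Δ 0.005).

1:1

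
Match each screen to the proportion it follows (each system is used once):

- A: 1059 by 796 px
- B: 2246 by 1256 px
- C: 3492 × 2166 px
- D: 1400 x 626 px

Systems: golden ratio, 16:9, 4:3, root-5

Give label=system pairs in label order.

A=4:3, B=16:9, C=golden ratio, D=root-5

A = 1059/796 ≈ 1.330 → 4:3 (1.333)
B = 2246/1256 ≈ 1.788 → 16:9 (1.778)
C = 3492/2166 ≈ 1.612 → golden ratio (1.618)
D = 1400/626 ≈ 2.236 → root-5 (2.236)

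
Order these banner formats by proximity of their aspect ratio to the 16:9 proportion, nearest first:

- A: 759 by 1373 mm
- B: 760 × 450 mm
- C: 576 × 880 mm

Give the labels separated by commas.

Ratios: A = 1373 / 759 ≈ 1.809; B = 760 / 450 ≈ 1.689; C = 880 / 576 ≈ 1.528.
|Δ from 1.778|: A 0.031; B 0.089; C 0.250.

A, B, C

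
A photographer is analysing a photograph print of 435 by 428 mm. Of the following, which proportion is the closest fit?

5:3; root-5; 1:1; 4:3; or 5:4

1:1

435/428 ≈ 1.016. Nearest candidates are 1:1 (1.000, off by 0.016) and 5:4 (1.250, off by 0.234).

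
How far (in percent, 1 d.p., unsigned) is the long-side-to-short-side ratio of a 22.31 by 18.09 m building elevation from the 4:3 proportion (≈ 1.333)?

7.5%

Ratio = 22.31 / 18.09 ≈ 1.2333.
Ideal 4:3 ≈ 1.3333. |1.2333 − 1.3333| / 1.3333 ≈ 7.50% → 7.5%.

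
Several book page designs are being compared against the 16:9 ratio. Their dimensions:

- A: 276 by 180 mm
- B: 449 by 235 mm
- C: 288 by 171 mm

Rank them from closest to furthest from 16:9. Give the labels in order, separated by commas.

A: 276/180 ≈ 1.533 → |1.533 − 1.778| = 0.245
B: 449/235 ≈ 1.911 → |1.911 − 1.778| = 0.133
C: 288/171 ≈ 1.684 → |1.684 − 1.778| = 0.094

C, B, A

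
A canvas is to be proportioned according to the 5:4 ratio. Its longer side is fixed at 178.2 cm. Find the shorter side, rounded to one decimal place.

5:4 = 1.25000.
Shorter side = 178.2 ÷ 1.25000 ≈ 142.560 → 142.6 cm.

142.6 cm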